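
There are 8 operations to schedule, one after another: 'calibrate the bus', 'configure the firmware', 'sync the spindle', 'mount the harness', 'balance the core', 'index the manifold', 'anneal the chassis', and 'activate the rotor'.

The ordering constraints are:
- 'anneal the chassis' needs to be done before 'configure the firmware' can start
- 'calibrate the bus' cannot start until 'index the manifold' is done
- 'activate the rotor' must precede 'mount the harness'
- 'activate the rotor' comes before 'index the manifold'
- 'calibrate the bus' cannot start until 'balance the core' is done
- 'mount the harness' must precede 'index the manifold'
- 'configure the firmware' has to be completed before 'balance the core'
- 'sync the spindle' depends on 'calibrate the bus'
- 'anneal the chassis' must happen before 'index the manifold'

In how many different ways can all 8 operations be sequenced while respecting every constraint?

19

2 operations have no prerequisites ('anneal the chassis', 'activate the rotor'), so any of them could come first.
Systematically extending each partial ordering one operation at a time and counting, there are 19 complete orderings.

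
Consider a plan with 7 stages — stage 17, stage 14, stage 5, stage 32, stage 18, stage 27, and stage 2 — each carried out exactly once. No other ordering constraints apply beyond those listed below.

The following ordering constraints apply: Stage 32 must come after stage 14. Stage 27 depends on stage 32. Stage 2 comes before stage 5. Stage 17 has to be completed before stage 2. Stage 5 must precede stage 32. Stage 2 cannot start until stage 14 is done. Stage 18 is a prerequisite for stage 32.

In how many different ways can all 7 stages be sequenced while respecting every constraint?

10

The stages with no prerequisites are stage 17, stage 14, stage 18; any of them can be placed first.
Enumerating by repeatedly choosing an available stage (one whose prerequisites are all placed) gives 10 distinct complete orderings.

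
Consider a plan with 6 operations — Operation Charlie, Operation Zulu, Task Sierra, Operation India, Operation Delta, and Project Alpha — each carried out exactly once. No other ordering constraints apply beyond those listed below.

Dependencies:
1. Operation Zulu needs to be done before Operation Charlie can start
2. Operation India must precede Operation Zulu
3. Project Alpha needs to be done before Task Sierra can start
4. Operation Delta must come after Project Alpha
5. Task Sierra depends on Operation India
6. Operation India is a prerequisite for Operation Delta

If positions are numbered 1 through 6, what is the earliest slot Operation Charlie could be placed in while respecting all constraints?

3

Working backwards through the constraints from Operation Charlie, its full set of required predecessors is Operation Zulu, Operation India — 2 of them.
So at minimum 2 operations come before Operation Charlie, putting Operation Charlie no earlier than position 3. That position is achievable by scheduling exactly those predecessors first.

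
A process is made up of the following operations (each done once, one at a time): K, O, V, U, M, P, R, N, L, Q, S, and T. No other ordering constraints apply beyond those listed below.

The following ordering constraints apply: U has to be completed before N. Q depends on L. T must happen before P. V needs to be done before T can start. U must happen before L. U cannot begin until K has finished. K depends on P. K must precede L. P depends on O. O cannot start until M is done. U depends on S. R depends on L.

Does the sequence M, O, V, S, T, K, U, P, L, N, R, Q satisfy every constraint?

No

In the proposed order, K appears before P.
Since P is required before K, the ordering is invalid.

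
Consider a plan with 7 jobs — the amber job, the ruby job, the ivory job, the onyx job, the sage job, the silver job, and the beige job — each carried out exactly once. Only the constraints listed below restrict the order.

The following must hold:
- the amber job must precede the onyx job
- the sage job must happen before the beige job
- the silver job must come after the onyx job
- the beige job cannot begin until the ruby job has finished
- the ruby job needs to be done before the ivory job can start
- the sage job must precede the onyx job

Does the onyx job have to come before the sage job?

No

In fact the dependencies run the other way: the sage job → the onyx job.
So the onyx job never precedes the sage job.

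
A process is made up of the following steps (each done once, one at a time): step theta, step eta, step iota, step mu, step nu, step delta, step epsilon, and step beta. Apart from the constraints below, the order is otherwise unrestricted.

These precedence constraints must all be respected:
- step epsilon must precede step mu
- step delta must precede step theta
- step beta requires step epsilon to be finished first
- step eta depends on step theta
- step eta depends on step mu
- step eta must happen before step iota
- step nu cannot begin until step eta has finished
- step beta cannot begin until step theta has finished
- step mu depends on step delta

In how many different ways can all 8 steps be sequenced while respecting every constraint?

The steps with no prerequisites are step delta, step epsilon; any of them can be placed first.
Counting all ways to extend the partial order to a total order gives 46.

46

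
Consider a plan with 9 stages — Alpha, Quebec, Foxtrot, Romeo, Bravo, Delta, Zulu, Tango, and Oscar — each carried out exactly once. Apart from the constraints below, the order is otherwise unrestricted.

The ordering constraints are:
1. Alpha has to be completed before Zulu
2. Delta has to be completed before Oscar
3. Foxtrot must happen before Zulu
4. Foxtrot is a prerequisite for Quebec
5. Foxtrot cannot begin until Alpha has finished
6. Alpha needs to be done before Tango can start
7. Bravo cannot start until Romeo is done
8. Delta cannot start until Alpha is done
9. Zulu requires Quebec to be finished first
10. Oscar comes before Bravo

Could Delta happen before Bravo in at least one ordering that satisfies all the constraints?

Every valid ordering already has Delta before Bravo (the constraints require it), so in particular at least one does.

Yes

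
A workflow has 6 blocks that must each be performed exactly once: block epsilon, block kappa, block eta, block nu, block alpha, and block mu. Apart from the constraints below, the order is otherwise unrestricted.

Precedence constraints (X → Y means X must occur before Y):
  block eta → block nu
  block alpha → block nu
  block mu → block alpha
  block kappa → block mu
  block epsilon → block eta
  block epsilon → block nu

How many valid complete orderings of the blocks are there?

10

2 blocks have no prerequisites (block epsilon, block kappa), so any of them could come first.
Enumerating by repeatedly choosing an available block (one whose prerequisites are all placed) gives 10 distinct complete orderings.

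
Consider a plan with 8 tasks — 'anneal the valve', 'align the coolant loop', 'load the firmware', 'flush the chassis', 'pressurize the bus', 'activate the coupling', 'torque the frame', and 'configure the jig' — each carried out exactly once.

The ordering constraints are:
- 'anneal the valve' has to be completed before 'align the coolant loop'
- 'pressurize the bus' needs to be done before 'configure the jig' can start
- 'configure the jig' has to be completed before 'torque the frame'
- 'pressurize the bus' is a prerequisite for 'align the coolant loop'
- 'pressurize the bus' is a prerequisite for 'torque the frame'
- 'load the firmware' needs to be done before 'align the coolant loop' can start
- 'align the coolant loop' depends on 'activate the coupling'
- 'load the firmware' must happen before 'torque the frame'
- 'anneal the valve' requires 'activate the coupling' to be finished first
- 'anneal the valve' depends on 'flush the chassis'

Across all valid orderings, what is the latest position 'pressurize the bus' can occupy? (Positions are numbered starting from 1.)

5

The tasks that are forced after 'pressurize the bus', directly or by a chain of constraints, are 'align the coolant loop', 'torque the frame', 'configure the jig'. That's 3 tasks.
So at least 3 tasks follow 'pressurize the bus', putting 'pressurize the bus' no later than position 5. That position is achievable by scheduling everything else first.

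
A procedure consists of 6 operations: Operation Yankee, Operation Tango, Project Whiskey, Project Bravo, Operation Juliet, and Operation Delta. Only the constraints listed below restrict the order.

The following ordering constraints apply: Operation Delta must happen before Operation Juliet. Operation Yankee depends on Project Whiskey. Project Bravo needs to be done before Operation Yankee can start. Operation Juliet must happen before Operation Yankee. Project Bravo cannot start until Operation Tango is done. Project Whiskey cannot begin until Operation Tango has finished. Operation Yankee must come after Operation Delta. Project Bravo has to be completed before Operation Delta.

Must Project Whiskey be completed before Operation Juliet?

No

Nothing in the constraints links Project Whiskey and Operation Juliet; they are unordered relative to each other.
So Project Whiskey can come before Operation Juliet or after — it is not forced.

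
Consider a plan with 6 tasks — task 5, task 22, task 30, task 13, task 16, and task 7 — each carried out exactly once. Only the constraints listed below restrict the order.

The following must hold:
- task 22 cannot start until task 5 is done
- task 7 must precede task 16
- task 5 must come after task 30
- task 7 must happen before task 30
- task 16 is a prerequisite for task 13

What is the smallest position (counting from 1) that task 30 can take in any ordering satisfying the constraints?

2

The only task forced before task 30 (directly or transitively) is task 7.
So at minimum 1 task comes before task 30, putting task 30 no earlier than position 2. That position is achievable by scheduling exactly that predecessor first.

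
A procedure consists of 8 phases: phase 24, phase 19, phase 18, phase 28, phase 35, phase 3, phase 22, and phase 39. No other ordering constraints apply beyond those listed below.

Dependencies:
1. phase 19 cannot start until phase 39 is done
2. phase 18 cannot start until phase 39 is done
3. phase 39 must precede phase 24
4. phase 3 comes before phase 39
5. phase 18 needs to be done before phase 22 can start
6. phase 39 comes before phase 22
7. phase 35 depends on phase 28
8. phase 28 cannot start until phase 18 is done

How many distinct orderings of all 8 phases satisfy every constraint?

90

Only phase 3 has no prerequisites, so it must go first.
Enumerating by repeatedly choosing an available phase (one whose prerequisites are all placed) gives 90 distinct complete orderings.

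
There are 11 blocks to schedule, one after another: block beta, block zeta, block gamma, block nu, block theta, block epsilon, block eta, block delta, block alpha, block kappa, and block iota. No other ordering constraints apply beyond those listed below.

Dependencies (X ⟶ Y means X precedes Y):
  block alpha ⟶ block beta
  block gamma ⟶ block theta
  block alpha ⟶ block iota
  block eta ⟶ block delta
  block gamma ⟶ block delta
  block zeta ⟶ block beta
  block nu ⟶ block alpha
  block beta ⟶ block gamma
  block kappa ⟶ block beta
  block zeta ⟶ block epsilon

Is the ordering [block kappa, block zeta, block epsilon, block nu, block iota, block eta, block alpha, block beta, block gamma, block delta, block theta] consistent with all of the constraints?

No

In the proposed order, block iota appears before block alpha.
But one of the constraints requires block alpha before block iota, so this ordering violates it.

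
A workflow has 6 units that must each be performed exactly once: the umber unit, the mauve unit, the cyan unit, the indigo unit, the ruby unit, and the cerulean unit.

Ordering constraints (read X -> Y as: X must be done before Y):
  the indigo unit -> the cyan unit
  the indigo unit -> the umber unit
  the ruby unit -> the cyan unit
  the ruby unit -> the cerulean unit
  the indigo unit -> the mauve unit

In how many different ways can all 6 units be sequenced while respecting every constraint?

70

The units with no prerequisites are the indigo unit, the ruby unit; any of them can be placed first.
Systematically extending each partial ordering one unit at a time and counting, there are 70 complete orderings.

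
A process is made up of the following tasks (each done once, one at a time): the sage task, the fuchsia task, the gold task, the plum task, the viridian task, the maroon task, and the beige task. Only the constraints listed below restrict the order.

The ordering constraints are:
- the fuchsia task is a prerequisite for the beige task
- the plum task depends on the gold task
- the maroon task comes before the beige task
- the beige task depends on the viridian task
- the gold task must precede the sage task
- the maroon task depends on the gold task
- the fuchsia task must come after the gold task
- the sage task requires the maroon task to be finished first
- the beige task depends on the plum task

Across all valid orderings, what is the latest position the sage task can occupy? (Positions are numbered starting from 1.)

Nothing depends on the sage task, so it can be the final task, position 7.

7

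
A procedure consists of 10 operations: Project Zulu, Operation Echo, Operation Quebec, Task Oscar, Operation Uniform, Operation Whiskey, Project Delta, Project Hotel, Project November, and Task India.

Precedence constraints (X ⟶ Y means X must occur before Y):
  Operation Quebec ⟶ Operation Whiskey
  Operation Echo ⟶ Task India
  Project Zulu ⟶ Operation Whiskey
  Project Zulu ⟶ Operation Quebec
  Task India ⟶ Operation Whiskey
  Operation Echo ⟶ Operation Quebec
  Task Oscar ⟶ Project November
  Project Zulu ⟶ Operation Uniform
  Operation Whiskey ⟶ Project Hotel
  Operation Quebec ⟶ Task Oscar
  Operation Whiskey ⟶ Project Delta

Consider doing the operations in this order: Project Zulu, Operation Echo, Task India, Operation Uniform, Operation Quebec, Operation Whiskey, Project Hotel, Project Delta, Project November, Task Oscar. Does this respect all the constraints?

In the proposed order, Project November appears before Task Oscar.
Since Task Oscar is required before Project November, the ordering is invalid.

No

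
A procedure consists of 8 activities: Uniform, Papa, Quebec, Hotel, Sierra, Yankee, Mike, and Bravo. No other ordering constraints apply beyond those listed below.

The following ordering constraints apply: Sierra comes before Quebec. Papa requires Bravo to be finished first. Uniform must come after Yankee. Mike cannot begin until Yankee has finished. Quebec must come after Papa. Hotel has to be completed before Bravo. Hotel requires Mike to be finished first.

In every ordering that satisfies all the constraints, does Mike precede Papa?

Yes

Following the dependencies: Mike → Hotel → Bravo → Papa.
Hence Mike necessarily comes before Papa.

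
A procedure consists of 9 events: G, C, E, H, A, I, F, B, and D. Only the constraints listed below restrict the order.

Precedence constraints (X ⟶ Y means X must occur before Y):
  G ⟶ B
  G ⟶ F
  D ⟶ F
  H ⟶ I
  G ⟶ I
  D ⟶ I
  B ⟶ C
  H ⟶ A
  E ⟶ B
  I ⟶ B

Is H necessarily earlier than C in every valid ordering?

Yes

Following the dependencies: H → I → B → C.
That forces H before C in every valid schedule.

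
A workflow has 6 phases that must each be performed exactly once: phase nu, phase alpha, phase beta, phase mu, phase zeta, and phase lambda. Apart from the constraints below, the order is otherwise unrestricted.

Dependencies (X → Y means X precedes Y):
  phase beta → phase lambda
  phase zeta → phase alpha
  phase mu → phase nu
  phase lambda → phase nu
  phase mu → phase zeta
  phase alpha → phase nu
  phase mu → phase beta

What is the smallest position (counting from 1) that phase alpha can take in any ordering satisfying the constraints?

The phases that are forced before phase alpha, directly or transitively, are phase mu, phase zeta. That's 2 phases.
So at minimum 2 phases come before phase alpha, putting phase alpha no earlier than position 3. That position is achievable by scheduling exactly those predecessors first.

3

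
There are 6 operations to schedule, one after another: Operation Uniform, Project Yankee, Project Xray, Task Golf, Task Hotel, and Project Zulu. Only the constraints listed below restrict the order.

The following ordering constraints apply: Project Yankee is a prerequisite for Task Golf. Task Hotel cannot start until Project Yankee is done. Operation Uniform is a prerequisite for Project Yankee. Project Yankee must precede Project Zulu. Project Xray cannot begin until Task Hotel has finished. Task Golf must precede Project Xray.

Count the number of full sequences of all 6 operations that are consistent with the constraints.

8

Only Operation Uniform has no prerequisites, so it must go first.
Enumerating by repeatedly choosing an available operation (one whose prerequisites are all placed) gives 8 distinct complete orderings.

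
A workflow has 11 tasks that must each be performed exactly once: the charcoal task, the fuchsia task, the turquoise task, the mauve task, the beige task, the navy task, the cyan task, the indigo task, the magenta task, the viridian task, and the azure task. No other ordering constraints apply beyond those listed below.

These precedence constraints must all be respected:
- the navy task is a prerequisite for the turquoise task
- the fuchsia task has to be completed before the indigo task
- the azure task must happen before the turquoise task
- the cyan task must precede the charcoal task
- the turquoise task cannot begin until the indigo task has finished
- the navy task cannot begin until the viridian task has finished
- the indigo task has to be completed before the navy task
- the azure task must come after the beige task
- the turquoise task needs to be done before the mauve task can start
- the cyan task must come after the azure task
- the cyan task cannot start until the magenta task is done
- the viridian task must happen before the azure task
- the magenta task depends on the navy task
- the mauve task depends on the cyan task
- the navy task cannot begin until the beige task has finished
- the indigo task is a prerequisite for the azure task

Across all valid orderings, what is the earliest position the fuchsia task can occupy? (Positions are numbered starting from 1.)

No constraint forces any other task before the fuchsia task, so it can be placed first.

1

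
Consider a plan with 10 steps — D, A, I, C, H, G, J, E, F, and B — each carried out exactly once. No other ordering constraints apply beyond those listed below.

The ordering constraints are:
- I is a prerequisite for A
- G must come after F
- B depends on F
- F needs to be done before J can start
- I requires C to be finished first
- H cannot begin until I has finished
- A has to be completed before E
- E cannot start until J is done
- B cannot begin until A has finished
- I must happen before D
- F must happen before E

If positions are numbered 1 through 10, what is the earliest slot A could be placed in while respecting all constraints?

3

Working backwards through the constraints from A, its full set of required predecessors is I, C — 2 of them.
With 2 mandatory predecessors, the earliest A can sit is position 2+1 = 3, and placing just those 2 first achieves it.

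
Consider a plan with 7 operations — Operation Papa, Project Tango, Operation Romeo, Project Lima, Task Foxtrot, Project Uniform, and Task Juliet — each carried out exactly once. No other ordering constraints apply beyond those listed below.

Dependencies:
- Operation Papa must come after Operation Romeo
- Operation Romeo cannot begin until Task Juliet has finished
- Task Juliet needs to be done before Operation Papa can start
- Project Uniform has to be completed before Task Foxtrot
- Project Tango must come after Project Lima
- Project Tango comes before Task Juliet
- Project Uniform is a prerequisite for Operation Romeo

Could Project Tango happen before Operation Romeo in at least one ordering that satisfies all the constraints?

Yes

Every valid ordering already has Project Tango before Operation Romeo (the constraints require it), so in particular at least one does.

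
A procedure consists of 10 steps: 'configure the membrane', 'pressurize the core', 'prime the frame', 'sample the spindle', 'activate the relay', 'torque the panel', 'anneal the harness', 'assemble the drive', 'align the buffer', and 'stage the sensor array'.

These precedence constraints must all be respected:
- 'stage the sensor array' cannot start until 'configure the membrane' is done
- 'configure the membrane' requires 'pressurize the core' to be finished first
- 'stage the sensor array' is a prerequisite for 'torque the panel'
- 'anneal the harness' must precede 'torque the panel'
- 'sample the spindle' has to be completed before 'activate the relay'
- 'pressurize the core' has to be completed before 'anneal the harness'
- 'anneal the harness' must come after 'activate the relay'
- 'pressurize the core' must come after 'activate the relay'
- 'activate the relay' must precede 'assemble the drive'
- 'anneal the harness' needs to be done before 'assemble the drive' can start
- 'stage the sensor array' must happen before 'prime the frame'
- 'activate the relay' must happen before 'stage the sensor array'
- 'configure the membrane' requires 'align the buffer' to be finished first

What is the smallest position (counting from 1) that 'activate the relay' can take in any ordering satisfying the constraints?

Working backwards through the constraints from 'activate the relay', its only required predecessor is 'sample the spindle'.
With 1 mandatory predecessor, the earliest 'activate the relay' can sit is position 1+1 = 2, and placing just that one first achieves it.

2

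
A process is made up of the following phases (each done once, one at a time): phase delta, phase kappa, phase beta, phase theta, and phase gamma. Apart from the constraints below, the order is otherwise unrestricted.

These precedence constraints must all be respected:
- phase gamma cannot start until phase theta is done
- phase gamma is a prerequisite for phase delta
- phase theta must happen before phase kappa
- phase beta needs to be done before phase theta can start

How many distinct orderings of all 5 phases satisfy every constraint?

Phase beta is the only phase with nothing required before it, so every ordering starts there.
Enumerating by repeatedly choosing an available phase (one whose prerequisites are all placed) gives 3 distinct complete orderings.

3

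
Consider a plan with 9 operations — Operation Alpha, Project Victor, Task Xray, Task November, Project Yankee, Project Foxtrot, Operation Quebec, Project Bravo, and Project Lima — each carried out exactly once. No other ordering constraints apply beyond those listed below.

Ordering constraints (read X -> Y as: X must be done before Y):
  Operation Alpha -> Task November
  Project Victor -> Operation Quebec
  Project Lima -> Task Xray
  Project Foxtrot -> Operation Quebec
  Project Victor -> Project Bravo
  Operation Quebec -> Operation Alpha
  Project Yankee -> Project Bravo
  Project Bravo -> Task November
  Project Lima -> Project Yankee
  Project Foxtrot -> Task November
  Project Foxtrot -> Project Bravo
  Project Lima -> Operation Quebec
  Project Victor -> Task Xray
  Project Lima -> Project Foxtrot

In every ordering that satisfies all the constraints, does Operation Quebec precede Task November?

Yes

There is a constraint chain Operation Quebec → Operation Alpha → Task November.
That forces Operation Quebec before Task November in every valid schedule.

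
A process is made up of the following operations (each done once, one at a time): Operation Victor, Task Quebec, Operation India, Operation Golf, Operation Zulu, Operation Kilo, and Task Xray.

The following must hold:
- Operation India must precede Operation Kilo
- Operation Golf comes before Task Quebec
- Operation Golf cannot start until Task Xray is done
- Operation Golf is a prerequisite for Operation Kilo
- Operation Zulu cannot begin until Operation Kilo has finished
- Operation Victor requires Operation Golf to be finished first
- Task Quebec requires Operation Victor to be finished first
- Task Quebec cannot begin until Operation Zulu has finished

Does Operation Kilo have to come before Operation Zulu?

Yes

Following the dependencies: Operation Kilo → Operation Zulu.
Hence Operation Kilo necessarily comes before Operation Zulu.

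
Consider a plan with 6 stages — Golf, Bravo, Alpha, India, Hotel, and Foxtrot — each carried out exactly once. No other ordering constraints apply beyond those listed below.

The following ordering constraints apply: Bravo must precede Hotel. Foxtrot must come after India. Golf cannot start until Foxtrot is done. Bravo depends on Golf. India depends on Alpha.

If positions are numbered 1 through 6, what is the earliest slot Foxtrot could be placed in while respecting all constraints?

The stages that are forced before Foxtrot, directly or transitively, are Alpha, India. That's 2 stages.
With 2 mandatory predecessors, the earliest Foxtrot can sit is position 2+1 = 3, and placing just those 2 first achieves it.

3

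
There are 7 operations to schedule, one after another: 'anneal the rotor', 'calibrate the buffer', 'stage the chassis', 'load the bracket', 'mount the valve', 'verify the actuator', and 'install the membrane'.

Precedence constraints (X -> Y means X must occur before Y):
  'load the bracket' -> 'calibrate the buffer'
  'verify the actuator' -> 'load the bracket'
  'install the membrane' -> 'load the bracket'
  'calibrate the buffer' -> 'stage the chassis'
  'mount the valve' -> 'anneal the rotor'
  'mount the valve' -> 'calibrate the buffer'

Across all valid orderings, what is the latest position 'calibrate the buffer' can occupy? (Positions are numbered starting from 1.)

The only operation forced after 'calibrate the buffer' (directly or by a chain) is 'stage the chassis'.
With 1 mandatory successor out of 7 operations total, the latest slot for 'calibrate the buffer' is 7−1 = 6, and it's reachable by doing all non-successors before 'calibrate the buffer'.

6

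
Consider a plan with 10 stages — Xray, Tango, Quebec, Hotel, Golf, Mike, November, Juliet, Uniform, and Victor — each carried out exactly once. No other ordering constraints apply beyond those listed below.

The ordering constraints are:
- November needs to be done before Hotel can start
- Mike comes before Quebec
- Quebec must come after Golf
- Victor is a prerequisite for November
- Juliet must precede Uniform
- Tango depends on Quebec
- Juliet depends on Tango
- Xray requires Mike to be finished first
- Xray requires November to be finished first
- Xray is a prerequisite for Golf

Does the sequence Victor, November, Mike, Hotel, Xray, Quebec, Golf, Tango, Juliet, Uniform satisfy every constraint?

No

The sequence places Quebec ahead of Golf.
Since Golf is required before Quebec, the ordering is invalid.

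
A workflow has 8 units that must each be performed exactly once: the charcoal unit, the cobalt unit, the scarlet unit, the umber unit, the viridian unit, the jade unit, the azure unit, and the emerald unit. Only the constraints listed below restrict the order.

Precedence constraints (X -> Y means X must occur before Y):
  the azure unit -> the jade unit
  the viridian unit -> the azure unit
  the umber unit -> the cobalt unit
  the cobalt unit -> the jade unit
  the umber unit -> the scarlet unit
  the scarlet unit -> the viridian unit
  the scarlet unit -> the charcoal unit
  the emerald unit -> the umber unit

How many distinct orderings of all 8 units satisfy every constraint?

The emerald unit is the only unit with nothing required before it, so every ordering starts there.
Systematically extending each partial ordering one unit at a time and counting, there are 19 complete orderings.

19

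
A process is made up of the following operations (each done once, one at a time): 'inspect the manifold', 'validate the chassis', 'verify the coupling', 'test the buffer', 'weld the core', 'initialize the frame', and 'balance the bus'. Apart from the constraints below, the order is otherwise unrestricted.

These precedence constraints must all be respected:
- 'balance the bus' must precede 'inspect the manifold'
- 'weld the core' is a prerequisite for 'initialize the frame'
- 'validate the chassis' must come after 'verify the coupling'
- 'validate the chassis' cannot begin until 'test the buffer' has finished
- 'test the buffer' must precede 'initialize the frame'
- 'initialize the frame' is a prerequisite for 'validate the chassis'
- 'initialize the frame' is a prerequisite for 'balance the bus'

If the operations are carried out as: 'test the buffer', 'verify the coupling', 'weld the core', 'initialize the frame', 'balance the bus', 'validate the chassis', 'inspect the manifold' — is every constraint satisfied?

Going through the constraints one by one, each required predecessor appears earlier in the sequence than its dependent — e.g. 'test the buffer' (position 1) is before 'validate the chassis' (position 6), as required.

Yes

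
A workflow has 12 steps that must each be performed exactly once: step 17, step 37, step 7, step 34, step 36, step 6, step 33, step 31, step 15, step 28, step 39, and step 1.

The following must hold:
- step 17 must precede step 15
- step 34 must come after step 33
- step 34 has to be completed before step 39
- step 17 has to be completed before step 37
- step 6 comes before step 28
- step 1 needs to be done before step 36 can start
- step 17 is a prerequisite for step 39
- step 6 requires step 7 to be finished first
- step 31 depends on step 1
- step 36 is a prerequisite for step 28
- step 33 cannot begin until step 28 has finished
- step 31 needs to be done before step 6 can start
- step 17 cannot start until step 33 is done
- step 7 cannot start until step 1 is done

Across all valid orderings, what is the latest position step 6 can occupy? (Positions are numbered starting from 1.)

The steps that are forced after step 6, directly or by a chain of constraints, are step 17, step 37, step 34, step 33, step 15, step 28, step 39. That's 7 steps.
So at least 7 steps follow step 6, putting step 6 no later than position 5. That position is achievable by scheduling everything else first.

5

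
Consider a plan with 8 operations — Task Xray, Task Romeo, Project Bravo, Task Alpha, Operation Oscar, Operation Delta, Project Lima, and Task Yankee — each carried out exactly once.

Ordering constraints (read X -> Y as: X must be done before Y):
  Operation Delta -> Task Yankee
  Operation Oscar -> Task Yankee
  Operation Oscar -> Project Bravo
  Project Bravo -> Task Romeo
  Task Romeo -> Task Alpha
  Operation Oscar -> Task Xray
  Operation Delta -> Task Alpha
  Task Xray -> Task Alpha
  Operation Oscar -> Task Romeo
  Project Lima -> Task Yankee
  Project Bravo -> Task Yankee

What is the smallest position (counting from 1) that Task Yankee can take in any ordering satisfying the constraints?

5

The operations that are forced before Task Yankee, directly or transitively, are Project Bravo, Operation Oscar, Operation Delta, Project Lima. That's 4 operations.
With 4 mandatory predecessors, the earliest Task Yankee can sit is position 4+1 = 5, and placing just those 4 first achieves it.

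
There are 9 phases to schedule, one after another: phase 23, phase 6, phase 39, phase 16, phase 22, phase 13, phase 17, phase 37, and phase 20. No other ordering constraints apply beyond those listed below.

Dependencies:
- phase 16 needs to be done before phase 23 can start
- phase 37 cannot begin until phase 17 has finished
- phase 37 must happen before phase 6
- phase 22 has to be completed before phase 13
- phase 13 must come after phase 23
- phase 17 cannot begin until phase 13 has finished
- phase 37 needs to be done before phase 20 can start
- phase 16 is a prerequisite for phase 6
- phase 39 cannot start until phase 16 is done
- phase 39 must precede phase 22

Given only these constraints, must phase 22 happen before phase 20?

Yes

There is a constraint chain phase 22 → phase 13 → phase 17 → phase 37 → phase 20.
Hence phase 22 necessarily comes before phase 20.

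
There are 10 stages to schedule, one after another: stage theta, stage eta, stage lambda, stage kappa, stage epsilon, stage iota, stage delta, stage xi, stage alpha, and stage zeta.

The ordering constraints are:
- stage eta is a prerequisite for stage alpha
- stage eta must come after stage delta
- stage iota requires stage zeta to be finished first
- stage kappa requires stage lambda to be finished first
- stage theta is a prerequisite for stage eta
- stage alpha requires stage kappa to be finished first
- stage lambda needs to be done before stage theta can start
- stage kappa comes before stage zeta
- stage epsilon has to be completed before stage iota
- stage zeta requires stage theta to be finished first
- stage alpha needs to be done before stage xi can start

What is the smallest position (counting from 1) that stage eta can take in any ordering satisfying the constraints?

4

Working backwards through the constraints from stage eta, its full set of required predecessors is stage theta, stage lambda, stage delta — 3 of them.
With 3 mandatory predecessors, the earliest stage eta can sit is position 3+1 = 4, and placing just those 3 first achieves it.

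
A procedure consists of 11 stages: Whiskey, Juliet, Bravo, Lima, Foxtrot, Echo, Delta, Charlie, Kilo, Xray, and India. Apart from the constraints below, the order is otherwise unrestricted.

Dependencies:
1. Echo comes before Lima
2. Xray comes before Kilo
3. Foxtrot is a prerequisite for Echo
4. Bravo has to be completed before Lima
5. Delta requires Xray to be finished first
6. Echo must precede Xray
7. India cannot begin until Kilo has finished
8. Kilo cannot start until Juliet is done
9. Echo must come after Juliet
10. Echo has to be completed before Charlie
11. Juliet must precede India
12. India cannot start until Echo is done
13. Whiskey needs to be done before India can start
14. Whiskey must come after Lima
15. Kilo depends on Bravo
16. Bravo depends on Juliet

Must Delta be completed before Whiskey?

No

Delta and Whiskey are not related by any chain of constraints.
So Delta can come before Whiskey or after — it is not forced.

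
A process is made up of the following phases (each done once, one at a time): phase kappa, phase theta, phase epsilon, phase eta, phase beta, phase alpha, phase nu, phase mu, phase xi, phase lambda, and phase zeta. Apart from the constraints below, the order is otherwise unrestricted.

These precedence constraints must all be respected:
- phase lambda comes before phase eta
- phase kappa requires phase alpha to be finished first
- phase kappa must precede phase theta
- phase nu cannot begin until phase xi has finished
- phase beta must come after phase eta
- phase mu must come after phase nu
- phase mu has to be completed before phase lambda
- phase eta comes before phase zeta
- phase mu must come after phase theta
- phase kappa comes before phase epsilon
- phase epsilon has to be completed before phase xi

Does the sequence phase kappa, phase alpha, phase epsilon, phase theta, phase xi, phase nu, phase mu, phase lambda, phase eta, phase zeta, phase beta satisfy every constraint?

No

Here phase alpha comes after phase kappa.
But one of the constraints requires phase alpha before phase kappa, so this ordering violates it.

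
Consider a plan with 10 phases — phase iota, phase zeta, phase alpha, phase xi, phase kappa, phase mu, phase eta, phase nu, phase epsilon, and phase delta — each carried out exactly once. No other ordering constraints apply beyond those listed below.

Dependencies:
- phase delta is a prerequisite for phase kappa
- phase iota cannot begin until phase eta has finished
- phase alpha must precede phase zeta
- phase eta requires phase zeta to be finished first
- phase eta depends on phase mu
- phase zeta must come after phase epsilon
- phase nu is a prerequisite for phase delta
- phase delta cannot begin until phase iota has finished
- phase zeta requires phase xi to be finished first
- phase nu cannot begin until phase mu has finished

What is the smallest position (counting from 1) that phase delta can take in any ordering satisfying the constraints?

Working backwards through the constraints from phase delta, its full set of required predecessors is phase iota, phase zeta, phase alpha, phase xi, phase mu, phase eta, phase nu, phase epsilon — 8 of them.
So at minimum 8 phases come before phase delta, putting phase delta no earlier than position 9. That position is achievable by scheduling exactly those predecessors first.

9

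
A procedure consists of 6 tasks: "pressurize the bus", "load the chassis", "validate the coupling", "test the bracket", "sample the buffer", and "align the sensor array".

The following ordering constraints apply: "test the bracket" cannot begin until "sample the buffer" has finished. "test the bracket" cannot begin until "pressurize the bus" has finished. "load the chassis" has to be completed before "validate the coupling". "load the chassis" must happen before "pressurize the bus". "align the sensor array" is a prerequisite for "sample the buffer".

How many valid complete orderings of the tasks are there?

26

2 tasks have no prerequisites ("load the chassis", "align the sensor array"), so any of them could come first.
Enumerating by repeatedly choosing an available task (one whose prerequisites are all placed) gives 26 distinct complete orderings.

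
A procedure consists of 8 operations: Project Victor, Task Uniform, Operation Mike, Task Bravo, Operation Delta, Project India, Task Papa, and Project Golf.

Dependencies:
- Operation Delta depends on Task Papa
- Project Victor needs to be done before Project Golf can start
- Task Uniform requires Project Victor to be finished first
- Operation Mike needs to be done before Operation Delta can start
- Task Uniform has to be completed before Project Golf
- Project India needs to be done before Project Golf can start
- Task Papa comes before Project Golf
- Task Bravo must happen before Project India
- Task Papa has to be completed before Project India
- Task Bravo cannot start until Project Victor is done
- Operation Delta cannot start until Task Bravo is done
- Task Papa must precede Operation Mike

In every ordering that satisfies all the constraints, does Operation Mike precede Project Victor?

Operation Mike and Project Victor are not related by any chain of constraints.
So Operation Mike can come before Project Victor or after — it is not forced.

No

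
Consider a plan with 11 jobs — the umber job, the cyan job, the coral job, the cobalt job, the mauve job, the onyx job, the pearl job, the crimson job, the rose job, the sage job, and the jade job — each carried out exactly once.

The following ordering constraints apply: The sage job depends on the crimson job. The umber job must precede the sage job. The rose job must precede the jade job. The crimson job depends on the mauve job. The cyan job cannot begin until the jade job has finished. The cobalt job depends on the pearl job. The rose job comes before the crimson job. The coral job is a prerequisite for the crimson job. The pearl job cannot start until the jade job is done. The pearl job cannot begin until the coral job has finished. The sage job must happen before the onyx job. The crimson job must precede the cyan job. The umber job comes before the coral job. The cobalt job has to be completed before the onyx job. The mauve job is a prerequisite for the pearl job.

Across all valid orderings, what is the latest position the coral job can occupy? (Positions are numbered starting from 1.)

Every job that must follow the coral job has to come after it. Tracing all chains starting from the coral job, those jobs are: the cyan job, the cobalt job, the onyx job, the pearl job, the crimson job, the sage job — 6 in total.
So at least 6 jobs follow the coral job, putting the coral job no later than position 5. That position is achievable by scheduling everything else first.

5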